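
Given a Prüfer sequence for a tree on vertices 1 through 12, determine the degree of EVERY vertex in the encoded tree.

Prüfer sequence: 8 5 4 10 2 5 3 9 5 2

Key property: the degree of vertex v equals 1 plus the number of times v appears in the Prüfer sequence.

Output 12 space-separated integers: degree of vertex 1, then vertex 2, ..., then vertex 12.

p_1 = 8: count[8] becomes 1
p_2 = 5: count[5] becomes 1
p_3 = 4: count[4] becomes 1
p_4 = 10: count[10] becomes 1
p_5 = 2: count[2] becomes 1
p_6 = 5: count[5] becomes 2
p_7 = 3: count[3] becomes 1
p_8 = 9: count[9] becomes 1
p_9 = 5: count[5] becomes 3
p_10 = 2: count[2] becomes 2
Degrees (1 + count): deg[1]=1+0=1, deg[2]=1+2=3, deg[3]=1+1=2, deg[4]=1+1=2, deg[5]=1+3=4, deg[6]=1+0=1, deg[7]=1+0=1, deg[8]=1+1=2, deg[9]=1+1=2, deg[10]=1+1=2, deg[11]=1+0=1, deg[12]=1+0=1

Answer: 1 3 2 2 4 1 1 2 2 2 1 1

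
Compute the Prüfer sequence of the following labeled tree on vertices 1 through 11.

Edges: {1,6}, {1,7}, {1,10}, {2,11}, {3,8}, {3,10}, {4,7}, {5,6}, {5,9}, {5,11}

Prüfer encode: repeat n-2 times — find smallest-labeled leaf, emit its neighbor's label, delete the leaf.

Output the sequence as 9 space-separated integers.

Step 1: leaves = {2,4,8,9}. Remove smallest leaf 2, emit neighbor 11.
Step 2: leaves = {4,8,9,11}. Remove smallest leaf 4, emit neighbor 7.
Step 3: leaves = {7,8,9,11}. Remove smallest leaf 7, emit neighbor 1.
Step 4: leaves = {8,9,11}. Remove smallest leaf 8, emit neighbor 3.
Step 5: leaves = {3,9,11}. Remove smallest leaf 3, emit neighbor 10.
Step 6: leaves = {9,10,11}. Remove smallest leaf 9, emit neighbor 5.
Step 7: leaves = {10,11}. Remove smallest leaf 10, emit neighbor 1.
Step 8: leaves = {1,11}. Remove smallest leaf 1, emit neighbor 6.
Step 9: leaves = {6,11}. Remove smallest leaf 6, emit neighbor 5.
Done: 2 vertices remain (5, 11). Sequence = [11 7 1 3 10 5 1 6 5]

Answer: 11 7 1 3 10 5 1 6 5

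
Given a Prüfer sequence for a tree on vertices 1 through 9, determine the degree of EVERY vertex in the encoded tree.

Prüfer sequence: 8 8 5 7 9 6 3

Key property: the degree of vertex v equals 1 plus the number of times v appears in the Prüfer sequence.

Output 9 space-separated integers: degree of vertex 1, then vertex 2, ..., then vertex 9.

p_1 = 8: count[8] becomes 1
p_2 = 8: count[8] becomes 2
p_3 = 5: count[5] becomes 1
p_4 = 7: count[7] becomes 1
p_5 = 9: count[9] becomes 1
p_6 = 6: count[6] becomes 1
p_7 = 3: count[3] becomes 1
Degrees (1 + count): deg[1]=1+0=1, deg[2]=1+0=1, deg[3]=1+1=2, deg[4]=1+0=1, deg[5]=1+1=2, deg[6]=1+1=2, deg[7]=1+1=2, deg[8]=1+2=3, deg[9]=1+1=2

Answer: 1 1 2 1 2 2 2 3 2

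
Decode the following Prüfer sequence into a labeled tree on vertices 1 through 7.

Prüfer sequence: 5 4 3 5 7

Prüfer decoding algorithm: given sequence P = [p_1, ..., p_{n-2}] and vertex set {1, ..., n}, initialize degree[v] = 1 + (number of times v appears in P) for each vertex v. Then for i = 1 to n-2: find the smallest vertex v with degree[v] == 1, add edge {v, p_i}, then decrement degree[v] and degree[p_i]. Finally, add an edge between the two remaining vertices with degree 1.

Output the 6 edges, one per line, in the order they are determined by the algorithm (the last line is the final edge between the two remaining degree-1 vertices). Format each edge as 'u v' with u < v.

Initial degrees: {1:1, 2:1, 3:2, 4:2, 5:3, 6:1, 7:2}
Step 1: smallest deg-1 vertex = 1, p_1 = 5. Add edge {1,5}. Now deg[1]=0, deg[5]=2.
Step 2: smallest deg-1 vertex = 2, p_2 = 4. Add edge {2,4}. Now deg[2]=0, deg[4]=1.
Step 3: smallest deg-1 vertex = 4, p_3 = 3. Add edge {3,4}. Now deg[4]=0, deg[3]=1.
Step 4: smallest deg-1 vertex = 3, p_4 = 5. Add edge {3,5}. Now deg[3]=0, deg[5]=1.
Step 5: smallest deg-1 vertex = 5, p_5 = 7. Add edge {5,7}. Now deg[5]=0, deg[7]=1.
Final: two remaining deg-1 vertices are 6, 7. Add edge {6,7}.

Answer: 1 5
2 4
3 4
3 5
5 7
6 7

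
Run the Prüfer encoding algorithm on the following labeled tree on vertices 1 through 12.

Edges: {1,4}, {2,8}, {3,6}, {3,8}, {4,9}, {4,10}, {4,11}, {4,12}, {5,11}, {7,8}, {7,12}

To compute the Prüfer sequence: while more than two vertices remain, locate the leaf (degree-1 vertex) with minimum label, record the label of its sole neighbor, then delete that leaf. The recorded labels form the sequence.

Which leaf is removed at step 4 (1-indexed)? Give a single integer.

Step 1: current leaves = {1,2,5,6,9,10}. Remove leaf 1 (neighbor: 4).
Step 2: current leaves = {2,5,6,9,10}. Remove leaf 2 (neighbor: 8).
Step 3: current leaves = {5,6,9,10}. Remove leaf 5 (neighbor: 11).
Step 4: current leaves = {6,9,10,11}. Remove leaf 6 (neighbor: 3).

Answer: 6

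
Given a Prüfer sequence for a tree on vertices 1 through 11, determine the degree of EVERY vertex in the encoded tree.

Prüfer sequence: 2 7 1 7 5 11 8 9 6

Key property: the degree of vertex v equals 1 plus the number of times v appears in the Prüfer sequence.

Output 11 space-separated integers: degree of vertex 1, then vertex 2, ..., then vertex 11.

p_1 = 2: count[2] becomes 1
p_2 = 7: count[7] becomes 1
p_3 = 1: count[1] becomes 1
p_4 = 7: count[7] becomes 2
p_5 = 5: count[5] becomes 1
p_6 = 11: count[11] becomes 1
p_7 = 8: count[8] becomes 1
p_8 = 9: count[9] becomes 1
p_9 = 6: count[6] becomes 1
Degrees (1 + count): deg[1]=1+1=2, deg[2]=1+1=2, deg[3]=1+0=1, deg[4]=1+0=1, deg[5]=1+1=2, deg[6]=1+1=2, deg[7]=1+2=3, deg[8]=1+1=2, deg[9]=1+1=2, deg[10]=1+0=1, deg[11]=1+1=2

Answer: 2 2 1 1 2 2 3 2 2 1 2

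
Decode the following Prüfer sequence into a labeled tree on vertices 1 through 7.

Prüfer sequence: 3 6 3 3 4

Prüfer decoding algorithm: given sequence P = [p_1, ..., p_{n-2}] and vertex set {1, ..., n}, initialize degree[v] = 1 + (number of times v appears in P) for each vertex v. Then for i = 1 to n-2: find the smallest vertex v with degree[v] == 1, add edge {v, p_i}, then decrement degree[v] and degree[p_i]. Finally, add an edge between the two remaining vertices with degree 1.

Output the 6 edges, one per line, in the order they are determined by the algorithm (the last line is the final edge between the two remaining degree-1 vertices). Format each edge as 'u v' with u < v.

Answer: 1 3
2 6
3 5
3 6
3 4
4 7

Derivation:
Initial degrees: {1:1, 2:1, 3:4, 4:2, 5:1, 6:2, 7:1}
Step 1: smallest deg-1 vertex = 1, p_1 = 3. Add edge {1,3}. Now deg[1]=0, deg[3]=3.
Step 2: smallest deg-1 vertex = 2, p_2 = 6. Add edge {2,6}. Now deg[2]=0, deg[6]=1.
Step 3: smallest deg-1 vertex = 5, p_3 = 3. Add edge {3,5}. Now deg[5]=0, deg[3]=2.
Step 4: smallest deg-1 vertex = 6, p_4 = 3. Add edge {3,6}. Now deg[6]=0, deg[3]=1.
Step 5: smallest deg-1 vertex = 3, p_5 = 4. Add edge {3,4}. Now deg[3]=0, deg[4]=1.
Final: two remaining deg-1 vertices are 4, 7. Add edge {4,7}.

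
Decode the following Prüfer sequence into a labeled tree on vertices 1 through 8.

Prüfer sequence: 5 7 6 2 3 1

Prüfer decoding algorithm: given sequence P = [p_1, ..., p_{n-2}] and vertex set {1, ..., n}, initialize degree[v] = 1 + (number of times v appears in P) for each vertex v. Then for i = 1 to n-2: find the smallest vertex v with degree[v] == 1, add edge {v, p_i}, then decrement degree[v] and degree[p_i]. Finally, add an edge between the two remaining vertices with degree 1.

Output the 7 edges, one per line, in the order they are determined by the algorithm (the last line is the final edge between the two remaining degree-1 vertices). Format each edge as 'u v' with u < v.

Answer: 4 5
5 7
6 7
2 6
2 3
1 3
1 8

Derivation:
Initial degrees: {1:2, 2:2, 3:2, 4:1, 5:2, 6:2, 7:2, 8:1}
Step 1: smallest deg-1 vertex = 4, p_1 = 5. Add edge {4,5}. Now deg[4]=0, deg[5]=1.
Step 2: smallest deg-1 vertex = 5, p_2 = 7. Add edge {5,7}. Now deg[5]=0, deg[7]=1.
Step 3: smallest deg-1 vertex = 7, p_3 = 6. Add edge {6,7}. Now deg[7]=0, deg[6]=1.
Step 4: smallest deg-1 vertex = 6, p_4 = 2. Add edge {2,6}. Now deg[6]=0, deg[2]=1.
Step 5: smallest deg-1 vertex = 2, p_5 = 3. Add edge {2,3}. Now deg[2]=0, deg[3]=1.
Step 6: smallest deg-1 vertex = 3, p_6 = 1. Add edge {1,3}. Now deg[3]=0, deg[1]=1.
Final: two remaining deg-1 vertices are 1, 8. Add edge {1,8}.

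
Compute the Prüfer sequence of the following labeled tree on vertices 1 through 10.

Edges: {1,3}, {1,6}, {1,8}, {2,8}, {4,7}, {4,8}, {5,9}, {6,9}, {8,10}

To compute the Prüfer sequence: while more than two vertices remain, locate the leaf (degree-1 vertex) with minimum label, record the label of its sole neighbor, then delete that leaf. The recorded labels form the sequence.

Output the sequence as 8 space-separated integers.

Answer: 8 1 9 4 8 6 1 8

Derivation:
Step 1: leaves = {2,3,5,7,10}. Remove smallest leaf 2, emit neighbor 8.
Step 2: leaves = {3,5,7,10}. Remove smallest leaf 3, emit neighbor 1.
Step 3: leaves = {5,7,10}. Remove smallest leaf 5, emit neighbor 9.
Step 4: leaves = {7,9,10}. Remove smallest leaf 7, emit neighbor 4.
Step 5: leaves = {4,9,10}. Remove smallest leaf 4, emit neighbor 8.
Step 6: leaves = {9,10}. Remove smallest leaf 9, emit neighbor 6.
Step 7: leaves = {6,10}. Remove smallest leaf 6, emit neighbor 1.
Step 8: leaves = {1,10}. Remove smallest leaf 1, emit neighbor 8.
Done: 2 vertices remain (8, 10). Sequence = [8 1 9 4 8 6 1 8]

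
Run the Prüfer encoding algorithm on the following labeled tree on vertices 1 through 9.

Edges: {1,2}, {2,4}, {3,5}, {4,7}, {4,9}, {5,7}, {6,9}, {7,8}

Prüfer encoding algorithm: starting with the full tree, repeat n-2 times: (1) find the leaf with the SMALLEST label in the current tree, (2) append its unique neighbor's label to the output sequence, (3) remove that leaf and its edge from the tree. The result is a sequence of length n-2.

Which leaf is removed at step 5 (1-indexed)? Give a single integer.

Step 1: current leaves = {1,3,6,8}. Remove leaf 1 (neighbor: 2).
Step 2: current leaves = {2,3,6,8}. Remove leaf 2 (neighbor: 4).
Step 3: current leaves = {3,6,8}. Remove leaf 3 (neighbor: 5).
Step 4: current leaves = {5,6,8}. Remove leaf 5 (neighbor: 7).
Step 5: current leaves = {6,8}. Remove leaf 6 (neighbor: 9).

Answer: 6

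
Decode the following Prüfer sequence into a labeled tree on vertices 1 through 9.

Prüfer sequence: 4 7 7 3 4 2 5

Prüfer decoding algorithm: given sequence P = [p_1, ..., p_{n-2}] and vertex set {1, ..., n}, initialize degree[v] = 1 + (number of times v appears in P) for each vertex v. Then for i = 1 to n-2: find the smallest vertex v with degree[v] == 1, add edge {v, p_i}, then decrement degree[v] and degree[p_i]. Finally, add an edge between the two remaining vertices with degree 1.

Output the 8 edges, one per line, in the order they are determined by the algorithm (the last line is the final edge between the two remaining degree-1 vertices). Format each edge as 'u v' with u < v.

Initial degrees: {1:1, 2:2, 3:2, 4:3, 5:2, 6:1, 7:3, 8:1, 9:1}
Step 1: smallest deg-1 vertex = 1, p_1 = 4. Add edge {1,4}. Now deg[1]=0, deg[4]=2.
Step 2: smallest deg-1 vertex = 6, p_2 = 7. Add edge {6,7}. Now deg[6]=0, deg[7]=2.
Step 3: smallest deg-1 vertex = 8, p_3 = 7. Add edge {7,8}. Now deg[8]=0, deg[7]=1.
Step 4: smallest deg-1 vertex = 7, p_4 = 3. Add edge {3,7}. Now deg[7]=0, deg[3]=1.
Step 5: smallest deg-1 vertex = 3, p_5 = 4. Add edge {3,4}. Now deg[3]=0, deg[4]=1.
Step 6: smallest deg-1 vertex = 4, p_6 = 2. Add edge {2,4}. Now deg[4]=0, deg[2]=1.
Step 7: smallest deg-1 vertex = 2, p_7 = 5. Add edge {2,5}. Now deg[2]=0, deg[5]=1.
Final: two remaining deg-1 vertices are 5, 9. Add edge {5,9}.

Answer: 1 4
6 7
7 8
3 7
3 4
2 4
2 5
5 9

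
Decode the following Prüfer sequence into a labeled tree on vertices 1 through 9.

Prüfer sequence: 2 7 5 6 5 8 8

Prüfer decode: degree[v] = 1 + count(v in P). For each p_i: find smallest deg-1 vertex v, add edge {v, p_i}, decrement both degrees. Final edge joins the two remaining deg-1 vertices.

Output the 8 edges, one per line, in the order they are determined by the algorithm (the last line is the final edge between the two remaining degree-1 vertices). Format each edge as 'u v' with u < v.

Answer: 1 2
2 7
3 5
4 6
5 6
5 8
7 8
8 9

Derivation:
Initial degrees: {1:1, 2:2, 3:1, 4:1, 5:3, 6:2, 7:2, 8:3, 9:1}
Step 1: smallest deg-1 vertex = 1, p_1 = 2. Add edge {1,2}. Now deg[1]=0, deg[2]=1.
Step 2: smallest deg-1 vertex = 2, p_2 = 7. Add edge {2,7}. Now deg[2]=0, deg[7]=1.
Step 3: smallest deg-1 vertex = 3, p_3 = 5. Add edge {3,5}. Now deg[3]=0, deg[5]=2.
Step 4: smallest deg-1 vertex = 4, p_4 = 6. Add edge {4,6}. Now deg[4]=0, deg[6]=1.
Step 5: smallest deg-1 vertex = 6, p_5 = 5. Add edge {5,6}. Now deg[6]=0, deg[5]=1.
Step 6: smallest deg-1 vertex = 5, p_6 = 8. Add edge {5,8}. Now deg[5]=0, deg[8]=2.
Step 7: smallest deg-1 vertex = 7, p_7 = 8. Add edge {7,8}. Now deg[7]=0, deg[8]=1.
Final: two remaining deg-1 vertices are 8, 9. Add edge {8,9}.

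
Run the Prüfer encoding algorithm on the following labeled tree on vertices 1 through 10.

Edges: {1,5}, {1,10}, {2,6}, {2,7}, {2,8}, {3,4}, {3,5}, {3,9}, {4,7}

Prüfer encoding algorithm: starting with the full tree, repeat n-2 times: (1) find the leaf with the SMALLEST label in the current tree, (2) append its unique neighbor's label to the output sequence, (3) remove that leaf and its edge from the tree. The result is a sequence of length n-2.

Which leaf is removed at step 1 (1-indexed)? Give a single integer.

Answer: 6

Derivation:
Step 1: current leaves = {6,8,9,10}. Remove leaf 6 (neighbor: 2).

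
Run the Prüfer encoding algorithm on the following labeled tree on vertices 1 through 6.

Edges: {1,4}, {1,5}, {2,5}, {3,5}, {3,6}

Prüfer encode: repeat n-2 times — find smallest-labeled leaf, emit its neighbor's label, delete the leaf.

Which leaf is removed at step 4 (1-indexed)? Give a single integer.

Step 1: current leaves = {2,4,6}. Remove leaf 2 (neighbor: 5).
Step 2: current leaves = {4,6}. Remove leaf 4 (neighbor: 1).
Step 3: current leaves = {1,6}. Remove leaf 1 (neighbor: 5).
Step 4: current leaves = {5,6}. Remove leaf 5 (neighbor: 3).

Answer: 5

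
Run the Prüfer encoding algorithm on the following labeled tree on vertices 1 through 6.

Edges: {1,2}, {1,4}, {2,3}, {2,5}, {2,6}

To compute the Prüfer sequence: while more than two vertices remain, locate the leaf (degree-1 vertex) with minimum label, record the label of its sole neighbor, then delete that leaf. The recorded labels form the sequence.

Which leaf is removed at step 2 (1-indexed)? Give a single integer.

Answer: 4

Derivation:
Step 1: current leaves = {3,4,5,6}. Remove leaf 3 (neighbor: 2).
Step 2: current leaves = {4,5,6}. Remove leaf 4 (neighbor: 1).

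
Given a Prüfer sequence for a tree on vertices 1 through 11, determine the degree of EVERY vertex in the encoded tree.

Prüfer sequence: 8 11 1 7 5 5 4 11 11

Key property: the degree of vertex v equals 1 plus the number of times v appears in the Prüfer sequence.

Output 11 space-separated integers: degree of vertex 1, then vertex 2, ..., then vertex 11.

Answer: 2 1 1 2 3 1 2 2 1 1 4

Derivation:
p_1 = 8: count[8] becomes 1
p_2 = 11: count[11] becomes 1
p_3 = 1: count[1] becomes 1
p_4 = 7: count[7] becomes 1
p_5 = 5: count[5] becomes 1
p_6 = 5: count[5] becomes 2
p_7 = 4: count[4] becomes 1
p_8 = 11: count[11] becomes 2
p_9 = 11: count[11] becomes 3
Degrees (1 + count): deg[1]=1+1=2, deg[2]=1+0=1, deg[3]=1+0=1, deg[4]=1+1=2, deg[5]=1+2=3, deg[6]=1+0=1, deg[7]=1+1=2, deg[8]=1+1=2, deg[9]=1+0=1, deg[10]=1+0=1, deg[11]=1+3=4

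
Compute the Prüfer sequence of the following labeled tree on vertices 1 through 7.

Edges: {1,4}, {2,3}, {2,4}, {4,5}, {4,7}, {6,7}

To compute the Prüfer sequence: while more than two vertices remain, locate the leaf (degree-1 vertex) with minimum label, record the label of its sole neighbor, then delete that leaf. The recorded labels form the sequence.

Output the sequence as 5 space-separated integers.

Step 1: leaves = {1,3,5,6}. Remove smallest leaf 1, emit neighbor 4.
Step 2: leaves = {3,5,6}. Remove smallest leaf 3, emit neighbor 2.
Step 3: leaves = {2,5,6}. Remove smallest leaf 2, emit neighbor 4.
Step 4: leaves = {5,6}. Remove smallest leaf 5, emit neighbor 4.
Step 5: leaves = {4,6}. Remove smallest leaf 4, emit neighbor 7.
Done: 2 vertices remain (6, 7). Sequence = [4 2 4 4 7]

Answer: 4 2 4 4 7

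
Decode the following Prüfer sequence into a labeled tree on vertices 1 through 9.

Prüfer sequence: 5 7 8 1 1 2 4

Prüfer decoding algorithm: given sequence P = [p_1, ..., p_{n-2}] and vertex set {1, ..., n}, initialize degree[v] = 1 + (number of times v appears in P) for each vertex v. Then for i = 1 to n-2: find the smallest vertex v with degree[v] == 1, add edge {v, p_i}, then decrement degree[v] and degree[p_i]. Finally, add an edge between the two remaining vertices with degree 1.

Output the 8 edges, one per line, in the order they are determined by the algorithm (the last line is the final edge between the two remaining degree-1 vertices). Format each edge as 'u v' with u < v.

Answer: 3 5
5 7
6 8
1 7
1 8
1 2
2 4
4 9

Derivation:
Initial degrees: {1:3, 2:2, 3:1, 4:2, 5:2, 6:1, 7:2, 8:2, 9:1}
Step 1: smallest deg-1 vertex = 3, p_1 = 5. Add edge {3,5}. Now deg[3]=0, deg[5]=1.
Step 2: smallest deg-1 vertex = 5, p_2 = 7. Add edge {5,7}. Now deg[5]=0, deg[7]=1.
Step 3: smallest deg-1 vertex = 6, p_3 = 8. Add edge {6,8}. Now deg[6]=0, deg[8]=1.
Step 4: smallest deg-1 vertex = 7, p_4 = 1. Add edge {1,7}. Now deg[7]=0, deg[1]=2.
Step 5: smallest deg-1 vertex = 8, p_5 = 1. Add edge {1,8}. Now deg[8]=0, deg[1]=1.
Step 6: smallest deg-1 vertex = 1, p_6 = 2. Add edge {1,2}. Now deg[1]=0, deg[2]=1.
Step 7: smallest deg-1 vertex = 2, p_7 = 4. Add edge {2,4}. Now deg[2]=0, deg[4]=1.
Final: two remaining deg-1 vertices are 4, 9. Add edge {4,9}.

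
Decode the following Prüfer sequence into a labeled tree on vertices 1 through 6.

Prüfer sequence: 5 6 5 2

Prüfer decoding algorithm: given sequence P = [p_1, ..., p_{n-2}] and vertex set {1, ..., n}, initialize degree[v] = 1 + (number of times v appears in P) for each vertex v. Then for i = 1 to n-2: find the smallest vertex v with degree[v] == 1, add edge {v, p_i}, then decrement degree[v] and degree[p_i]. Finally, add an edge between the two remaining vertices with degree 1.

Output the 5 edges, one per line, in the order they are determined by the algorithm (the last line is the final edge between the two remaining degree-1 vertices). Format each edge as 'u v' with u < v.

Initial degrees: {1:1, 2:2, 3:1, 4:1, 5:3, 6:2}
Step 1: smallest deg-1 vertex = 1, p_1 = 5. Add edge {1,5}. Now deg[1]=0, deg[5]=2.
Step 2: smallest deg-1 vertex = 3, p_2 = 6. Add edge {3,6}. Now deg[3]=0, deg[6]=1.
Step 3: smallest deg-1 vertex = 4, p_3 = 5. Add edge {4,5}. Now deg[4]=0, deg[5]=1.
Step 4: smallest deg-1 vertex = 5, p_4 = 2. Add edge {2,5}. Now deg[5]=0, deg[2]=1.
Final: two remaining deg-1 vertices are 2, 6. Add edge {2,6}.

Answer: 1 5
3 6
4 5
2 5
2 6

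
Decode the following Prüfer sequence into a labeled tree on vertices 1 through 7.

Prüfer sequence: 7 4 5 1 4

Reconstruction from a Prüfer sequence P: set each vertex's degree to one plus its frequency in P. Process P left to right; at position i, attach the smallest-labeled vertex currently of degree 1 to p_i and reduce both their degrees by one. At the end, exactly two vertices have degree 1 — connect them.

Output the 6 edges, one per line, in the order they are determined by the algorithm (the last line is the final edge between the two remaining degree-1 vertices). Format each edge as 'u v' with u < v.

Answer: 2 7
3 4
5 6
1 5
1 4
4 7

Derivation:
Initial degrees: {1:2, 2:1, 3:1, 4:3, 5:2, 6:1, 7:2}
Step 1: smallest deg-1 vertex = 2, p_1 = 7. Add edge {2,7}. Now deg[2]=0, deg[7]=1.
Step 2: smallest deg-1 vertex = 3, p_2 = 4. Add edge {3,4}. Now deg[3]=0, deg[4]=2.
Step 3: smallest deg-1 vertex = 6, p_3 = 5. Add edge {5,6}. Now deg[6]=0, deg[5]=1.
Step 4: smallest deg-1 vertex = 5, p_4 = 1. Add edge {1,5}. Now deg[5]=0, deg[1]=1.
Step 5: smallest deg-1 vertex = 1, p_5 = 4. Add edge {1,4}. Now deg[1]=0, deg[4]=1.
Final: two remaining deg-1 vertices are 4, 7. Add edge {4,7}.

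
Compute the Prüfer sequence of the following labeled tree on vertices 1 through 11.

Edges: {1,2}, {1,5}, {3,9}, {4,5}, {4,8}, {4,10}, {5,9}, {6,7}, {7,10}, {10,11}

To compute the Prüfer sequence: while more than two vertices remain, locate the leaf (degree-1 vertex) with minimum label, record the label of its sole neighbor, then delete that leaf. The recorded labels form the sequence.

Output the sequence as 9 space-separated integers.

Step 1: leaves = {2,3,6,8,11}. Remove smallest leaf 2, emit neighbor 1.
Step 2: leaves = {1,3,6,8,11}. Remove smallest leaf 1, emit neighbor 5.
Step 3: leaves = {3,6,8,11}. Remove smallest leaf 3, emit neighbor 9.
Step 4: leaves = {6,8,9,11}. Remove smallest leaf 6, emit neighbor 7.
Step 5: leaves = {7,8,9,11}. Remove smallest leaf 7, emit neighbor 10.
Step 6: leaves = {8,9,11}. Remove smallest leaf 8, emit neighbor 4.
Step 7: leaves = {9,11}. Remove smallest leaf 9, emit neighbor 5.
Step 8: leaves = {5,11}. Remove smallest leaf 5, emit neighbor 4.
Step 9: leaves = {4,11}. Remove smallest leaf 4, emit neighbor 10.
Done: 2 vertices remain (10, 11). Sequence = [1 5 9 7 10 4 5 4 10]

Answer: 1 5 9 7 10 4 5 4 10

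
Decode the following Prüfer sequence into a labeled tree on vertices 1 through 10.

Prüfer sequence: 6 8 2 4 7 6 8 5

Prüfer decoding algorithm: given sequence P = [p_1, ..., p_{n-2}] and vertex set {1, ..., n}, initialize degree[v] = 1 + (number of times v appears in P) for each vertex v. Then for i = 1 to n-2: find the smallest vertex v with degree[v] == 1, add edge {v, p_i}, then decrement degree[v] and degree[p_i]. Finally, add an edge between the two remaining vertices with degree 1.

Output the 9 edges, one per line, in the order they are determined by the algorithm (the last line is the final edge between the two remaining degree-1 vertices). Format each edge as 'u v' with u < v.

Answer: 1 6
3 8
2 9
2 4
4 7
6 7
6 8
5 8
5 10

Derivation:
Initial degrees: {1:1, 2:2, 3:1, 4:2, 5:2, 6:3, 7:2, 8:3, 9:1, 10:1}
Step 1: smallest deg-1 vertex = 1, p_1 = 6. Add edge {1,6}. Now deg[1]=0, deg[6]=2.
Step 2: smallest deg-1 vertex = 3, p_2 = 8. Add edge {3,8}. Now deg[3]=0, deg[8]=2.
Step 3: smallest deg-1 vertex = 9, p_3 = 2. Add edge {2,9}. Now deg[9]=0, deg[2]=1.
Step 4: smallest deg-1 vertex = 2, p_4 = 4. Add edge {2,4}. Now deg[2]=0, deg[4]=1.
Step 5: smallest deg-1 vertex = 4, p_5 = 7. Add edge {4,7}. Now deg[4]=0, deg[7]=1.
Step 6: smallest deg-1 vertex = 7, p_6 = 6. Add edge {6,7}. Now deg[7]=0, deg[6]=1.
Step 7: smallest deg-1 vertex = 6, p_7 = 8. Add edge {6,8}. Now deg[6]=0, deg[8]=1.
Step 8: smallest deg-1 vertex = 8, p_8 = 5. Add edge {5,8}. Now deg[8]=0, deg[5]=1.
Final: two remaining deg-1 vertices are 5, 10. Add edge {5,10}.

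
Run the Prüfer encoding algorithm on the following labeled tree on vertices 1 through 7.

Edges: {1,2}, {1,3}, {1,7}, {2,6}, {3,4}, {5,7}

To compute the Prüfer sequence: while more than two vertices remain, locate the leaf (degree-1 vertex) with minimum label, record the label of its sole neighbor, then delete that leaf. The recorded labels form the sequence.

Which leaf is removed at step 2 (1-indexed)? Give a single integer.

Answer: 3

Derivation:
Step 1: current leaves = {4,5,6}. Remove leaf 4 (neighbor: 3).
Step 2: current leaves = {3,5,6}. Remove leaf 3 (neighbor: 1).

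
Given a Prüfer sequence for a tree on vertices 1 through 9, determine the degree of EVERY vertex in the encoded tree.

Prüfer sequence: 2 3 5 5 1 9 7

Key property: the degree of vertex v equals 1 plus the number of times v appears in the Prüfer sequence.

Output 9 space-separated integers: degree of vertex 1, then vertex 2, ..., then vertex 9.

Answer: 2 2 2 1 3 1 2 1 2

Derivation:
p_1 = 2: count[2] becomes 1
p_2 = 3: count[3] becomes 1
p_3 = 5: count[5] becomes 1
p_4 = 5: count[5] becomes 2
p_5 = 1: count[1] becomes 1
p_6 = 9: count[9] becomes 1
p_7 = 7: count[7] becomes 1
Degrees (1 + count): deg[1]=1+1=2, deg[2]=1+1=2, deg[3]=1+1=2, deg[4]=1+0=1, deg[5]=1+2=3, deg[6]=1+0=1, deg[7]=1+1=2, deg[8]=1+0=1, deg[9]=1+1=2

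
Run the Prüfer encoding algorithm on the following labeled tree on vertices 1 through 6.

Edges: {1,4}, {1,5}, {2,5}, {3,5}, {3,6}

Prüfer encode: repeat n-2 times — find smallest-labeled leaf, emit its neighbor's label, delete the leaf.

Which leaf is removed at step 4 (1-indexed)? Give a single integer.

Answer: 5

Derivation:
Step 1: current leaves = {2,4,6}. Remove leaf 2 (neighbor: 5).
Step 2: current leaves = {4,6}. Remove leaf 4 (neighbor: 1).
Step 3: current leaves = {1,6}. Remove leaf 1 (neighbor: 5).
Step 4: current leaves = {5,6}. Remove leaf 5 (neighbor: 3).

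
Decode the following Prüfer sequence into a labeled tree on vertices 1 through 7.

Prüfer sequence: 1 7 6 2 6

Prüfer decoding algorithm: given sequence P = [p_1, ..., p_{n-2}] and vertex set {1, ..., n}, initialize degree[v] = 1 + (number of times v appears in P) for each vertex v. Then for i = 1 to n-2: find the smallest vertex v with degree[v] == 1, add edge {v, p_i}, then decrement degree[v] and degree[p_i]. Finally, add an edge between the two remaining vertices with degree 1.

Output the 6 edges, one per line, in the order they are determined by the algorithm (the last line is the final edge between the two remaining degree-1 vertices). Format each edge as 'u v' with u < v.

Initial degrees: {1:2, 2:2, 3:1, 4:1, 5:1, 6:3, 7:2}
Step 1: smallest deg-1 vertex = 3, p_1 = 1. Add edge {1,3}. Now deg[3]=0, deg[1]=1.
Step 2: smallest deg-1 vertex = 1, p_2 = 7. Add edge {1,7}. Now deg[1]=0, deg[7]=1.
Step 3: smallest deg-1 vertex = 4, p_3 = 6. Add edge {4,6}. Now deg[4]=0, deg[6]=2.
Step 4: smallest deg-1 vertex = 5, p_4 = 2. Add edge {2,5}. Now deg[5]=0, deg[2]=1.
Step 5: smallest deg-1 vertex = 2, p_5 = 6. Add edge {2,6}. Now deg[2]=0, deg[6]=1.
Final: two remaining deg-1 vertices are 6, 7. Add edge {6,7}.

Answer: 1 3
1 7
4 6
2 5
2 6
6 7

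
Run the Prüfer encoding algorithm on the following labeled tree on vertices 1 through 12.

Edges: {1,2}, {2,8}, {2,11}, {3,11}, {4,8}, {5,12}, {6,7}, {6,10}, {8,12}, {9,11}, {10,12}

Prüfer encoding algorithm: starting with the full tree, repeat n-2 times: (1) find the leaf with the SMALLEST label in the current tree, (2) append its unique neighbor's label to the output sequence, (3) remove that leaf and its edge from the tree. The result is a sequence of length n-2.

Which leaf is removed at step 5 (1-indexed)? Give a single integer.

Answer: 7

Derivation:
Step 1: current leaves = {1,3,4,5,7,9}. Remove leaf 1 (neighbor: 2).
Step 2: current leaves = {3,4,5,7,9}. Remove leaf 3 (neighbor: 11).
Step 3: current leaves = {4,5,7,9}. Remove leaf 4 (neighbor: 8).
Step 4: current leaves = {5,7,9}. Remove leaf 5 (neighbor: 12).
Step 5: current leaves = {7,9}. Remove leaf 7 (neighbor: 6).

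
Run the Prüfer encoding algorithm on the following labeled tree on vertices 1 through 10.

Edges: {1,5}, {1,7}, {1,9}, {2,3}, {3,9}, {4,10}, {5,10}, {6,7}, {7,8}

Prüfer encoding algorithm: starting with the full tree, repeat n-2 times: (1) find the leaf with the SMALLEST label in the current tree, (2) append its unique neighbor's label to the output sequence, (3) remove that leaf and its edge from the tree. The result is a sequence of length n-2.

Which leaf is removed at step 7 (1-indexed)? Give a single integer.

Answer: 9

Derivation:
Step 1: current leaves = {2,4,6,8}. Remove leaf 2 (neighbor: 3).
Step 2: current leaves = {3,4,6,8}. Remove leaf 3 (neighbor: 9).
Step 3: current leaves = {4,6,8,9}. Remove leaf 4 (neighbor: 10).
Step 4: current leaves = {6,8,9,10}. Remove leaf 6 (neighbor: 7).
Step 5: current leaves = {8,9,10}. Remove leaf 8 (neighbor: 7).
Step 6: current leaves = {7,9,10}. Remove leaf 7 (neighbor: 1).
Step 7: current leaves = {9,10}. Remove leaf 9 (neighbor: 1).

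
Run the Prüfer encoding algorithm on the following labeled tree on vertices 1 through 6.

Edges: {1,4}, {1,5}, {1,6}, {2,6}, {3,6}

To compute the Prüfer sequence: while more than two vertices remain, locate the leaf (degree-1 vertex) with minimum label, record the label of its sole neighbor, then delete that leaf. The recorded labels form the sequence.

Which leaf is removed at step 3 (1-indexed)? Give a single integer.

Step 1: current leaves = {2,3,4,5}. Remove leaf 2 (neighbor: 6).
Step 2: current leaves = {3,4,5}. Remove leaf 3 (neighbor: 6).
Step 3: current leaves = {4,5,6}. Remove leaf 4 (neighbor: 1).

Answer: 4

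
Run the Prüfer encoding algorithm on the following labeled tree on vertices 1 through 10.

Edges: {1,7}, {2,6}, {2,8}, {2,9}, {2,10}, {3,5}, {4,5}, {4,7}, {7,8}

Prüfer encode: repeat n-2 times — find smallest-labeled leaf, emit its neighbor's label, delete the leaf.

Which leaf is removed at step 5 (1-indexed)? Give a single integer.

Step 1: current leaves = {1,3,6,9,10}. Remove leaf 1 (neighbor: 7).
Step 2: current leaves = {3,6,9,10}. Remove leaf 3 (neighbor: 5).
Step 3: current leaves = {5,6,9,10}. Remove leaf 5 (neighbor: 4).
Step 4: current leaves = {4,6,9,10}. Remove leaf 4 (neighbor: 7).
Step 5: current leaves = {6,7,9,10}. Remove leaf 6 (neighbor: 2).

Answer: 6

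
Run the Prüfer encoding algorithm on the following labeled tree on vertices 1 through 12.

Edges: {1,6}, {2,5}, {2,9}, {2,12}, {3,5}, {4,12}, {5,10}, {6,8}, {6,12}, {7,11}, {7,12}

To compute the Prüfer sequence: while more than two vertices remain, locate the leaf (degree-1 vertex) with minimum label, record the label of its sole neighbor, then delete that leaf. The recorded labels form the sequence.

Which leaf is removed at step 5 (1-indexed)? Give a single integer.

Step 1: current leaves = {1,3,4,8,9,10,11}. Remove leaf 1 (neighbor: 6).
Step 2: current leaves = {3,4,8,9,10,11}. Remove leaf 3 (neighbor: 5).
Step 3: current leaves = {4,8,9,10,11}. Remove leaf 4 (neighbor: 12).
Step 4: current leaves = {8,9,10,11}. Remove leaf 8 (neighbor: 6).
Step 5: current leaves = {6,9,10,11}. Remove leaf 6 (neighbor: 12).

Answer: 6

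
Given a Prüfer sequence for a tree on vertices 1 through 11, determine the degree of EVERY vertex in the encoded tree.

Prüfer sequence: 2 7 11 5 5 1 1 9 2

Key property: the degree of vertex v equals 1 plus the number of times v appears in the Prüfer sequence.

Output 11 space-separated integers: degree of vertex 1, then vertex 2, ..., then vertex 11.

p_1 = 2: count[2] becomes 1
p_2 = 7: count[7] becomes 1
p_3 = 11: count[11] becomes 1
p_4 = 5: count[5] becomes 1
p_5 = 5: count[5] becomes 2
p_6 = 1: count[1] becomes 1
p_7 = 1: count[1] becomes 2
p_8 = 9: count[9] becomes 1
p_9 = 2: count[2] becomes 2
Degrees (1 + count): deg[1]=1+2=3, deg[2]=1+2=3, deg[3]=1+0=1, deg[4]=1+0=1, deg[5]=1+2=3, deg[6]=1+0=1, deg[7]=1+1=2, deg[8]=1+0=1, deg[9]=1+1=2, deg[10]=1+0=1, deg[11]=1+1=2

Answer: 3 3 1 1 3 1 2 1 2 1 2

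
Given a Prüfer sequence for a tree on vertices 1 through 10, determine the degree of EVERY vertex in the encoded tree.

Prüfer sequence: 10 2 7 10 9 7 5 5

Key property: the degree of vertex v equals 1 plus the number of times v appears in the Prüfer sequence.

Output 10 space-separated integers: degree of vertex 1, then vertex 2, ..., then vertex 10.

p_1 = 10: count[10] becomes 1
p_2 = 2: count[2] becomes 1
p_3 = 7: count[7] becomes 1
p_4 = 10: count[10] becomes 2
p_5 = 9: count[9] becomes 1
p_6 = 7: count[7] becomes 2
p_7 = 5: count[5] becomes 1
p_8 = 5: count[5] becomes 2
Degrees (1 + count): deg[1]=1+0=1, deg[2]=1+1=2, deg[3]=1+0=1, deg[4]=1+0=1, deg[5]=1+2=3, deg[6]=1+0=1, deg[7]=1+2=3, deg[8]=1+0=1, deg[9]=1+1=2, deg[10]=1+2=3

Answer: 1 2 1 1 3 1 3 1 2 3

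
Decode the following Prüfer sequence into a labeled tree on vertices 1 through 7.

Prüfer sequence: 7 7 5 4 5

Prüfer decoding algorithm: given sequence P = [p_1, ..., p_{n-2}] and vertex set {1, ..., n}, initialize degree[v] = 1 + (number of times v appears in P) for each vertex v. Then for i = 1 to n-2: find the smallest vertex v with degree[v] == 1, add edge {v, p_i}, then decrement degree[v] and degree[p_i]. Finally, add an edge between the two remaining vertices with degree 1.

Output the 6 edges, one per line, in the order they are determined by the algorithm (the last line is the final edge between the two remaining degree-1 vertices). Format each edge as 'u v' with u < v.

Initial degrees: {1:1, 2:1, 3:1, 4:2, 5:3, 6:1, 7:3}
Step 1: smallest deg-1 vertex = 1, p_1 = 7. Add edge {1,7}. Now deg[1]=0, deg[7]=2.
Step 2: smallest deg-1 vertex = 2, p_2 = 7. Add edge {2,7}. Now deg[2]=0, deg[7]=1.
Step 3: smallest deg-1 vertex = 3, p_3 = 5. Add edge {3,5}. Now deg[3]=0, deg[5]=2.
Step 4: smallest deg-1 vertex = 6, p_4 = 4. Add edge {4,6}. Now deg[6]=0, deg[4]=1.
Step 5: smallest deg-1 vertex = 4, p_5 = 5. Add edge {4,5}. Now deg[4]=0, deg[5]=1.
Final: two remaining deg-1 vertices are 5, 7. Add edge {5,7}.

Answer: 1 7
2 7
3 5
4 6
4 5
5 7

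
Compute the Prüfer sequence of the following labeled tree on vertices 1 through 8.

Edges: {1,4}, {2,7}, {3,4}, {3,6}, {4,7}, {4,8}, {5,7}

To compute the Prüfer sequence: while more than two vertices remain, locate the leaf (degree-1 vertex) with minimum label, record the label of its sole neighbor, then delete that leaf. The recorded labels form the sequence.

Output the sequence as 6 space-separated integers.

Answer: 4 7 7 3 4 4

Derivation:
Step 1: leaves = {1,2,5,6,8}. Remove smallest leaf 1, emit neighbor 4.
Step 2: leaves = {2,5,6,8}. Remove smallest leaf 2, emit neighbor 7.
Step 3: leaves = {5,6,8}. Remove smallest leaf 5, emit neighbor 7.
Step 4: leaves = {6,7,8}. Remove smallest leaf 6, emit neighbor 3.
Step 5: leaves = {3,7,8}. Remove smallest leaf 3, emit neighbor 4.
Step 6: leaves = {7,8}. Remove smallest leaf 7, emit neighbor 4.
Done: 2 vertices remain (4, 8). Sequence = [4 7 7 3 4 4]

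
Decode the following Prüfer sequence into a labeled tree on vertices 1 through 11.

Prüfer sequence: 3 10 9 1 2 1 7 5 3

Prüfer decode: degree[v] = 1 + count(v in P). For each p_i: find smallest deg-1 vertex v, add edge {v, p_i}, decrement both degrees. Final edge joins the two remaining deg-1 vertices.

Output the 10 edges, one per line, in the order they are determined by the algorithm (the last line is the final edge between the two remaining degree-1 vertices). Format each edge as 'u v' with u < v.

Answer: 3 4
6 10
8 9
1 9
2 10
1 2
1 7
5 7
3 5
3 11

Derivation:
Initial degrees: {1:3, 2:2, 3:3, 4:1, 5:2, 6:1, 7:2, 8:1, 9:2, 10:2, 11:1}
Step 1: smallest deg-1 vertex = 4, p_1 = 3. Add edge {3,4}. Now deg[4]=0, deg[3]=2.
Step 2: smallest deg-1 vertex = 6, p_2 = 10. Add edge {6,10}. Now deg[6]=0, deg[10]=1.
Step 3: smallest deg-1 vertex = 8, p_3 = 9. Add edge {8,9}. Now deg[8]=0, deg[9]=1.
Step 4: smallest deg-1 vertex = 9, p_4 = 1. Add edge {1,9}. Now deg[9]=0, deg[1]=2.
Step 5: smallest deg-1 vertex = 10, p_5 = 2. Add edge {2,10}. Now deg[10]=0, deg[2]=1.
Step 6: smallest deg-1 vertex = 2, p_6 = 1. Add edge {1,2}. Now deg[2]=0, deg[1]=1.
Step 7: smallest deg-1 vertex = 1, p_7 = 7. Add edge {1,7}. Now deg[1]=0, deg[7]=1.
Step 8: smallest deg-1 vertex = 7, p_8 = 5. Add edge {5,7}. Now deg[7]=0, deg[5]=1.
Step 9: smallest deg-1 vertex = 5, p_9 = 3. Add edge {3,5}. Now deg[5]=0, deg[3]=1.
Final: two remaining deg-1 vertices are 3, 11. Add edge {3,11}.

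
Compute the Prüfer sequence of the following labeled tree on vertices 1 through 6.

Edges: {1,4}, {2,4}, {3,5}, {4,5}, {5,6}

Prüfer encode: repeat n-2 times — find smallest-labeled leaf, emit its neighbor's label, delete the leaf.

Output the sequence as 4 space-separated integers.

Answer: 4 4 5 5

Derivation:
Step 1: leaves = {1,2,3,6}. Remove smallest leaf 1, emit neighbor 4.
Step 2: leaves = {2,3,6}. Remove smallest leaf 2, emit neighbor 4.
Step 3: leaves = {3,4,6}. Remove smallest leaf 3, emit neighbor 5.
Step 4: leaves = {4,6}. Remove smallest leaf 4, emit neighbor 5.
Done: 2 vertices remain (5, 6). Sequence = [4 4 5 5]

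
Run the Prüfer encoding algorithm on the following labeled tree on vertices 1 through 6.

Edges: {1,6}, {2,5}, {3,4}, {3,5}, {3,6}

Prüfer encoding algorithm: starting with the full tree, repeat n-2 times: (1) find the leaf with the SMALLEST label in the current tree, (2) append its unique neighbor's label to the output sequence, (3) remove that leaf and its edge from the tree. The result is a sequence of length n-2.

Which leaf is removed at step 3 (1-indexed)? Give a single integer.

Answer: 4

Derivation:
Step 1: current leaves = {1,2,4}. Remove leaf 1 (neighbor: 6).
Step 2: current leaves = {2,4,6}. Remove leaf 2 (neighbor: 5).
Step 3: current leaves = {4,5,6}. Remove leaf 4 (neighbor: 3).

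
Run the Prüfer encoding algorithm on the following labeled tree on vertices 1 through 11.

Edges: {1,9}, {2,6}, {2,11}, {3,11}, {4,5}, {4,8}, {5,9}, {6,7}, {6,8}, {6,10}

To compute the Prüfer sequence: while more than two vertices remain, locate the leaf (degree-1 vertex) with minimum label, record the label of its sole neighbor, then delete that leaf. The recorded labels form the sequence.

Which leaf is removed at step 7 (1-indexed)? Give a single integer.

Answer: 8

Derivation:
Step 1: current leaves = {1,3,7,10}. Remove leaf 1 (neighbor: 9).
Step 2: current leaves = {3,7,9,10}. Remove leaf 3 (neighbor: 11).
Step 3: current leaves = {7,9,10,11}. Remove leaf 7 (neighbor: 6).
Step 4: current leaves = {9,10,11}. Remove leaf 9 (neighbor: 5).
Step 5: current leaves = {5,10,11}. Remove leaf 5 (neighbor: 4).
Step 6: current leaves = {4,10,11}. Remove leaf 4 (neighbor: 8).
Step 7: current leaves = {8,10,11}. Remove leaf 8 (neighbor: 6).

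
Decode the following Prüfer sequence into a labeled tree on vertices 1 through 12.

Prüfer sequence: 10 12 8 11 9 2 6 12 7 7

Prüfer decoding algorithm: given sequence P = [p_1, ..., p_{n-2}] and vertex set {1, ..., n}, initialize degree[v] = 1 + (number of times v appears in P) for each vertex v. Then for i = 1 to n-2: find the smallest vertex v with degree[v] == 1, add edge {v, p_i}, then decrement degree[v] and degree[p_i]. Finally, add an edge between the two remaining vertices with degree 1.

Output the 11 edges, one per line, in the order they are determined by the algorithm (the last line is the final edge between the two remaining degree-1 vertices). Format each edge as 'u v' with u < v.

Initial degrees: {1:1, 2:2, 3:1, 4:1, 5:1, 6:2, 7:3, 8:2, 9:2, 10:2, 11:2, 12:3}
Step 1: smallest deg-1 vertex = 1, p_1 = 10. Add edge {1,10}. Now deg[1]=0, deg[10]=1.
Step 2: smallest deg-1 vertex = 3, p_2 = 12. Add edge {3,12}. Now deg[3]=0, deg[12]=2.
Step 3: smallest deg-1 vertex = 4, p_3 = 8. Add edge {4,8}. Now deg[4]=0, deg[8]=1.
Step 4: smallest deg-1 vertex = 5, p_4 = 11. Add edge {5,11}. Now deg[5]=0, deg[11]=1.
Step 5: smallest deg-1 vertex = 8, p_5 = 9. Add edge {8,9}. Now deg[8]=0, deg[9]=1.
Step 6: smallest deg-1 vertex = 9, p_6 = 2. Add edge {2,9}. Now deg[9]=0, deg[2]=1.
Step 7: smallest deg-1 vertex = 2, p_7 = 6. Add edge {2,6}. Now deg[2]=0, deg[6]=1.
Step 8: smallest deg-1 vertex = 6, p_8 = 12. Add edge {6,12}. Now deg[6]=0, deg[12]=1.
Step 9: smallest deg-1 vertex = 10, p_9 = 7. Add edge {7,10}. Now deg[10]=0, deg[7]=2.
Step 10: smallest deg-1 vertex = 11, p_10 = 7. Add edge {7,11}. Now deg[11]=0, deg[7]=1.
Final: two remaining deg-1 vertices are 7, 12. Add edge {7,12}.

Answer: 1 10
3 12
4 8
5 11
8 9
2 9
2 6
6 12
7 10
7 11
7 12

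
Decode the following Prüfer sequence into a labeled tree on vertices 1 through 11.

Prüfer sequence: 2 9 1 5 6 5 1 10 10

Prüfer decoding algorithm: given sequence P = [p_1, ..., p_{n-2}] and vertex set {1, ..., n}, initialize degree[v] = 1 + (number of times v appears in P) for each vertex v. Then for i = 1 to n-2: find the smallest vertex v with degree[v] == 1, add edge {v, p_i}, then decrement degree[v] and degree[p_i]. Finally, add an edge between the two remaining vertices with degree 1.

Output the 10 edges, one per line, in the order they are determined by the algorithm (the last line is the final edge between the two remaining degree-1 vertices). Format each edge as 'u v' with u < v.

Answer: 2 3
2 9
1 4
5 7
6 8
5 6
1 5
1 10
9 10
10 11

Derivation:
Initial degrees: {1:3, 2:2, 3:1, 4:1, 5:3, 6:2, 7:1, 8:1, 9:2, 10:3, 11:1}
Step 1: smallest deg-1 vertex = 3, p_1 = 2. Add edge {2,3}. Now deg[3]=0, deg[2]=1.
Step 2: smallest deg-1 vertex = 2, p_2 = 9. Add edge {2,9}. Now deg[2]=0, deg[9]=1.
Step 3: smallest deg-1 vertex = 4, p_3 = 1. Add edge {1,4}. Now deg[4]=0, deg[1]=2.
Step 4: smallest deg-1 vertex = 7, p_4 = 5. Add edge {5,7}. Now deg[7]=0, deg[5]=2.
Step 5: smallest deg-1 vertex = 8, p_5 = 6. Add edge {6,8}. Now deg[8]=0, deg[6]=1.
Step 6: smallest deg-1 vertex = 6, p_6 = 5. Add edge {5,6}. Now deg[6]=0, deg[5]=1.
Step 7: smallest deg-1 vertex = 5, p_7 = 1. Add edge {1,5}. Now deg[5]=0, deg[1]=1.
Step 8: smallest deg-1 vertex = 1, p_8 = 10. Add edge {1,10}. Now deg[1]=0, deg[10]=2.
Step 9: smallest deg-1 vertex = 9, p_9 = 10. Add edge {9,10}. Now deg[9]=0, deg[10]=1.
Final: two remaining deg-1 vertices are 10, 11. Add edge {10,11}.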